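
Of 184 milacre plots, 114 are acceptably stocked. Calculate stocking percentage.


Formula: Stocking % = stocked plots / total plots * 100
Stocking = 114 / 184 * 100
Stocking = 0.6196 * 100 = 62.0%

62.0


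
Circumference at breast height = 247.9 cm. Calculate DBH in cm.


Formula: DBH = C / pi
DBH = 247.9 / pi
pi = 3.14159...
DBH = 78.9 cm

78.9


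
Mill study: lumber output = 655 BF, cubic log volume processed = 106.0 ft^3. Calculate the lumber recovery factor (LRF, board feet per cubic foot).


Formula: LRF = Lumber Output (BF) / Log Input (ft^3)
LRF = 655 BF / 106.0 ft^3
LRF = 6.18 BF/ft^3

6.18


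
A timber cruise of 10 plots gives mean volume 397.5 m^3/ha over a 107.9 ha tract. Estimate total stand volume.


Formula: Total Volume = Mean Volume per ha * Total Area
Total Volume = 397.5 m^3/ha * 107.9 ha
Total Volume = 42890 m^3

42890


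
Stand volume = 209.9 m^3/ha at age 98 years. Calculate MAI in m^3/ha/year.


Formula: MAI = Total Volume / Stand Age
MAI = 209.9 m^3/ha / 98 years
MAI = 2.14 m^3/ha/year

2.14


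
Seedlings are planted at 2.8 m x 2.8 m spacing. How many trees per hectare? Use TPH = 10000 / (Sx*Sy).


Formula: TPH = 10000 m^2/ha / (spacing_x * spacing_y)
Area per tree = 2.8 m * 2.8 m = 7.84 m^2
TPH = 10000 / 7.84 = 1276 trees/ha

1276


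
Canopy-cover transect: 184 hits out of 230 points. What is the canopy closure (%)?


Formula: Canopy closure = covered points / total points * 100
Closure = 184 / 230 * 100
Closure = 0.8 * 100 = 80.0%

80.0


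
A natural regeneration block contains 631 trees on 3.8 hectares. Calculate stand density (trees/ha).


Formula: Stand Density = N_trees / Area_ha
Density = 631 trees / 3.8 ha
Density = 166 trees/ha

166


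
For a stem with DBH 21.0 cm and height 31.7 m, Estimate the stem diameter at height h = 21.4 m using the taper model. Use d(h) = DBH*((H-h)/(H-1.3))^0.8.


Taper: d(h) = DBH * ((H - h) / (H - 1.3))^0.8
Numerator = H - h = 31.7 - 21.4 = 10.3 m
Denominator = H - 1.3 = 31.7 - 1.3 = 30.4 m
Ratio = 10.3 / 30.4 = 0.33882
d = 21.0 * 0.33882^0.8 = 8.8 cm

8.8


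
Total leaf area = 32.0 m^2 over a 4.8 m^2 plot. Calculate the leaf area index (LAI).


Formula: LAI = total leaf area / ground area  (dimensionless)
LAI = 32.0 m^2 / 4.8 m^2
LAI = 6.67

6.67


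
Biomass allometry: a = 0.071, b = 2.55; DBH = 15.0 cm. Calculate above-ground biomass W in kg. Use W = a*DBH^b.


Formula: W = a * DBH^b  (allometric power law)
DBH^b = 15.0^2.55 = 997.7752
W = 0.071 * 997.7752 = 70.8 kg

70.8


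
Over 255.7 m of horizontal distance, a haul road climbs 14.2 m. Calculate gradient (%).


Formula: Gradient = rise / run * 100
Gradient = 14.2 / 255.7 * 100 = 5.6%

5.6


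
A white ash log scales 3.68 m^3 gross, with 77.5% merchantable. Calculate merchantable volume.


Formula: MV = V_total * (merchantable_pct / 100)
Merchantable fraction = 77.5% / 100 = 0.775
MV = 3.68 m^3 * 0.775 = 2.852 m^3

2.852


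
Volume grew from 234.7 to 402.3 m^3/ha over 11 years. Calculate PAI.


Formula: PAI = (V_T2 - V_T1) / (T2 - T1)
Volume increment = 402.3 - 234.7 = 167.6 m^3/ha
PAI = 167.6 / 11 = 15.24 m^3/ha/year

15.24


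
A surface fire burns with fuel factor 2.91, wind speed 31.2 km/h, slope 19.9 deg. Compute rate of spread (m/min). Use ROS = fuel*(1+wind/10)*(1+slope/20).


Formula: ROS = fuel * (1 + wind/10) * (1 + slope/20)
Wind factor = 1 + 31.2/10 = 4.12
Slope factor = 1 + 19.9/20 = 1.995
ROS = 2.91 * 4.12 * 1.995 = 23.92 m/min

23.92


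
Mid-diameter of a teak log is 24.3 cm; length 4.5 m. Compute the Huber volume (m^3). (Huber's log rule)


Huber: V = Am * L,  Am = pi*(Dm/200)^2
Am = pi*(24.3/200)^2 = 0.046377 m^2
V = 0.046377*4.5 = 0.2087 m^3

0.2087


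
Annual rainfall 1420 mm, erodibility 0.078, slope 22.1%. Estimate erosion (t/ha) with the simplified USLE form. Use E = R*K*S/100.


Formula: E = R * K * S / 100  (simplified USLE)
R * K = 1420 * 0.078 = 110.76
E = 110.76 * 22.1 / 100 = 24.48 t/ha

24.48


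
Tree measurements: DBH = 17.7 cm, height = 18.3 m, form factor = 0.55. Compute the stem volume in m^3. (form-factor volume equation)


Formula: V = pi * (DBH/200)^2 * H * ff
Radius = DBH/200 = 17.7/200 = 0.0885 m
Radius^2 = 0.0885^2 = 0.00783225 m^2
V = pi * 0.00783225 * 18.3 * 0.55
V = 0.248 m^3

0.248


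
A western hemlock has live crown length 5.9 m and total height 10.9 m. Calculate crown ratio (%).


Formula: Crown Ratio = (Crown Length / Total Height) * 100
CR = (5.9 m / 10.9 m) * 100
CR = 0.5413 * 100 = 54.1%

54.1


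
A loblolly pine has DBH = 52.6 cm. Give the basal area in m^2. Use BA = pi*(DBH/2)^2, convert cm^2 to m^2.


Formula: BA = pi * (DBH/2)^2 / 10000  (cm^2 to m^2)
Radius = DBH/2 = 52.6/2 = 26.3 cm
BA = pi * 26.3^2 / 10000
   = 2173.0082 cm^2 / 10000
   = 0.2173 m^2

0.2173


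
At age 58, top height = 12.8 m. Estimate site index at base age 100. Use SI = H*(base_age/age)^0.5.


Formula: SI = H_dom * (base_age / age)^0.5
Age ratio = 100 / 58 = 1.72414
sqrt(age_ratio) = 1.31306
SI = 12.8 * 1.31306 = 16.8 m

16.8


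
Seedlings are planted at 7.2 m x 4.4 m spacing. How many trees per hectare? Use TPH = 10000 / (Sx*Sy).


Formula: TPH = 10000 m^2/ha / (spacing_x * spacing_y)
Area per tree = 7.2 m * 4.4 m = 31.68 m^2
TPH = 10000 / 31.68 = 316 trees/ha

316


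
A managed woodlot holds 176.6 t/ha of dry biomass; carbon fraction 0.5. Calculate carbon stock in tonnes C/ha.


Formula: Carbon Stock = Biomass * Carbon Fraction
C = 176.6 t/ha * 0.5
C = 88.3 t C/ha

88.3


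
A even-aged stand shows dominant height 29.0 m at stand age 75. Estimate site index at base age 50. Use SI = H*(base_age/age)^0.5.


Formula: SI = H_dom * (base_age / age)^0.5
Age ratio = 50 / 75 = 0.66667
sqrt(age_ratio) = 0.8165
SI = 29.0 * 0.8165 = 23.7 m

23.7


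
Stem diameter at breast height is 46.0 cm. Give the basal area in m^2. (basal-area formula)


Formula: BA = pi * (DBH/2)^2 / 10000  (cm^2 to m^2)
Radius = DBH/2 = 46.0/2 = 23.0 cm
BA = pi * 23.0^2 / 10000
   = 1661.9025 cm^2 / 10000
   = 0.1662 m^2

0.1662


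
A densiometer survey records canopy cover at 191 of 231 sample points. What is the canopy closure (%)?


Formula: Canopy closure = covered points / total points * 100
Closure = 191 / 231 * 100
Closure = 0.8268 * 100 = 82.7%

82.7


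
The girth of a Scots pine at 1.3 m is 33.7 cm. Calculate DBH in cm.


Formula: DBH = C / pi
DBH = 33.7 / pi
pi = 3.14159...
DBH = 10.7 cm

10.7


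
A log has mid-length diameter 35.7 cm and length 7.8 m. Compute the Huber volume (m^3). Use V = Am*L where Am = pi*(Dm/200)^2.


Huber: V = Am * L,  Am = pi*(Dm/200)^2
Am = pi*(35.7/200)^2 = 0.100098 m^2
V = 0.100098*7.8 = 0.7808 m^3

0.7808


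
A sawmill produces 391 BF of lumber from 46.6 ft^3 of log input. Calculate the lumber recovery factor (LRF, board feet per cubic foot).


Formula: LRF = Lumber Output (BF) / Log Input (ft^3)
LRF = 391 BF / 46.6 ft^3
LRF = 8.39 BF/ft^3

8.39


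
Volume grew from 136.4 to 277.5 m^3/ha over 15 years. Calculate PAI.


Formula: PAI = (V_T2 - V_T1) / (T2 - T1)
Volume increment = 277.5 - 136.4 = 141.1 m^3/ha
PAI = 141.1 / 15 = 9.41 m^3/ha/year

9.41


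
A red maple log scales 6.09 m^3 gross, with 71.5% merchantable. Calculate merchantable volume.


Formula: MV = V_total * (merchantable_pct / 100)
Merchantable fraction = 71.5% / 100 = 0.715
MV = 6.09 m^3 * 0.715 = 4.354 m^3

4.354


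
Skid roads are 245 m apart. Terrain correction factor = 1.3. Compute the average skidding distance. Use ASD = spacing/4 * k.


Formula: ASD = (spacing / 4) * correction
Uncorrected distance = spacing / 4 = 245 / 4 = 61.25 m
ASD = 61.25 * 1.3 = 80 m

80


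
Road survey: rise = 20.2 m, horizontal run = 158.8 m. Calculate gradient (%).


Formula: Gradient = rise / run * 100
Gradient = 20.2 / 158.8 * 100 = 12.7%

12.7


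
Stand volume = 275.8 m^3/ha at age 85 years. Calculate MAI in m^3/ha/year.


Formula: MAI = Total Volume / Stand Age
MAI = 275.8 m^3/ha / 85 years
MAI = 3.24 m^3/ha/year

3.24


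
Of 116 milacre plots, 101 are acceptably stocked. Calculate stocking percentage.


Formula: Stocking % = stocked plots / total plots * 100
Stocking = 101 / 116 * 100
Stocking = 0.8707 * 100 = 87.1%

87.1


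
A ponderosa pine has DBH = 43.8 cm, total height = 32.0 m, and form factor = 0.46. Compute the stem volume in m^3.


Formula: V = pi * (DBH/200)^2 * H * ff
Radius = DBH/200 = 43.8/200 = 0.219 m
Radius^2 = 0.219^2 = 0.047961 m^2
V = pi * 0.047961 * 32.0 * 0.46
V = 2.218 m^3

2.218


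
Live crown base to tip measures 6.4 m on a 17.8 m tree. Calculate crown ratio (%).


Formula: Crown Ratio = (Crown Length / Total Height) * 100
CR = (6.4 m / 17.8 m) * 100
CR = 0.3596 * 100 = 36.0%

36.0


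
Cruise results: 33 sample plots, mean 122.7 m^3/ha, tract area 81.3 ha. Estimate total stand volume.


Formula: Total Volume = Mean Volume per ha * Total Area
Total Volume = 122.7 m^3/ha * 81.3 ha
Total Volume = 9976 m^3

9976


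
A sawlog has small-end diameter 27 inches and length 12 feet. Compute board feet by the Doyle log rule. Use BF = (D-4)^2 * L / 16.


Doyle: BF = (D - 4)^2 * L / 16
Adjusted diameter = 27 - 4 = 23 in
(D-4)^2 = 23^2 = 529
BF = 529 * 12 / 16 = 397 BF

397


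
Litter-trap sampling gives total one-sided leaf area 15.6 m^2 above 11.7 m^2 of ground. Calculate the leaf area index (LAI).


Formula: LAI = total leaf area / ground area  (dimensionless)
LAI = 15.6 m^2 / 11.7 m^2
LAI = 1.33

1.33


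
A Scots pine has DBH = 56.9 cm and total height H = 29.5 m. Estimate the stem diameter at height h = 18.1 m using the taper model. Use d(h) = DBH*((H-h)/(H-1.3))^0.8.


Taper: d(h) = DBH * ((H - h) / (H - 1.3))^0.8
Numerator = H - h = 29.5 - 18.1 = 11.4 m
Denominator = H - 1.3 = 29.5 - 1.3 = 28.2 m
Ratio = 11.4 / 28.2 = 0.40426
d = 56.9 * 0.40426^0.8 = 27.6 cm

27.6


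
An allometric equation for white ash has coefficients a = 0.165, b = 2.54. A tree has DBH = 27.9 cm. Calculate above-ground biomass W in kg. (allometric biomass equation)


Formula: W = a * DBH^b  (allometric power law)
DBH^b = 27.9^2.54 = 4697.1527
W = 0.165 * 4697.1527 = 775.0 kg

775.0


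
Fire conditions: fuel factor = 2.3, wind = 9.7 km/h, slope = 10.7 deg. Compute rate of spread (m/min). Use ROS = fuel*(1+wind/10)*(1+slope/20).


Formula: ROS = fuel * (1 + wind/10) * (1 + slope/20)
Wind factor = 1 + 9.7/10 = 1.97
Slope factor = 1 + 10.7/20 = 1.535
ROS = 2.3 * 1.97 * 1.535 = 6.96 m/min

6.96


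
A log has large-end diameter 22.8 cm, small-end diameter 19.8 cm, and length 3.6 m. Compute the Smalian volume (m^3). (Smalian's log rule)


Smalian: V = (A1 + A2)/2 * L,  A = pi*(D/200)^2
A1 = pi*(22.8/200)^2 = 0.040828 m^2
A2 = pi*(19.8/200)^2 = 0.030791 m^2
V = (0.040828+0.030791)/2*3.6 = 0.1289 m^3

0.1289


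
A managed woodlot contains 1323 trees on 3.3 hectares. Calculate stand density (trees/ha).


Formula: Stand Density = N_trees / Area_ha
Density = 1323 trees / 3.3 ha
Density = 401 trees/ha

401


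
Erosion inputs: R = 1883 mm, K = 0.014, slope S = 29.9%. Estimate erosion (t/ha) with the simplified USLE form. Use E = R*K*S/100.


Formula: E = R * K * S / 100  (simplified USLE)
R * K = 1883 * 0.014 = 26.362
E = 26.362 * 29.9 / 100 = 7.88 t/ha

7.88


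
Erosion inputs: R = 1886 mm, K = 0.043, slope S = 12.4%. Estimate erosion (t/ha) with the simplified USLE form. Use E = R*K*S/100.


Formula: E = R * K * S / 100  (simplified USLE)
R * K = 1886 * 0.043 = 81.098
E = 81.098 * 12.4 / 100 = 10.06 t/ha

10.06


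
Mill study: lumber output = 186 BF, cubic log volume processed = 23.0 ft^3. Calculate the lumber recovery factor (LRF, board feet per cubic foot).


Formula: LRF = Lumber Output (BF) / Log Input (ft^3)
LRF = 186 BF / 23.0 ft^3
LRF = 8.09 BF/ft^3

8.09


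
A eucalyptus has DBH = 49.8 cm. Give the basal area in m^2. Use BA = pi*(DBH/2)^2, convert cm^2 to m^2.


Formula: BA = pi * (DBH/2)^2 / 10000  (cm^2 to m^2)
Radius = DBH/2 = 49.8/2 = 24.9 cm
BA = pi * 24.9^2 / 10000
   = 1947.8189 cm^2 / 10000
   = 0.1948 m^2

0.1948


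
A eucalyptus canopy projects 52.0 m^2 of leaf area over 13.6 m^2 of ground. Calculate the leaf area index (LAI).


Formula: LAI = total leaf area / ground area  (dimensionless)
LAI = 52.0 m^2 / 13.6 m^2
LAI = 3.82

3.82


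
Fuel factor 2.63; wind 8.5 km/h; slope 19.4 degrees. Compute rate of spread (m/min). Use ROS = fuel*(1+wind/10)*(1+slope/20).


Formula: ROS = fuel * (1 + wind/10) * (1 + slope/20)
Wind factor = 1 + 8.5/10 = 1.85
Slope factor = 1 + 19.4/20 = 1.97
ROS = 2.63 * 1.85 * 1.97 = 9.59 m/min

9.59


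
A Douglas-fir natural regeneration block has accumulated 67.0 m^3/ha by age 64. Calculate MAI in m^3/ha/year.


Formula: MAI = Total Volume / Stand Age
MAI = 67.0 m^3/ha / 64 years
MAI = 1.05 m^3/ha/year

1.05


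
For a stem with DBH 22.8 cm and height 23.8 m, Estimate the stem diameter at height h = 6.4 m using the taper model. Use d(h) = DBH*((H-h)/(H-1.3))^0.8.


Taper: d(h) = DBH * ((H - h) / (H - 1.3))^0.8
Numerator = H - h = 23.8 - 6.4 = 17.4 m
Denominator = H - 1.3 = 23.8 - 1.3 = 22.5 m
Ratio = 17.4 / 22.5 = 0.77333
d = 22.8 * 0.77333^0.8 = 18.6 cm

18.6


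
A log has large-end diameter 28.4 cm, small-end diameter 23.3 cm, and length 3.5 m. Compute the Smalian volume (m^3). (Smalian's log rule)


Smalian: V = (A1 + A2)/2 * L,  A = pi*(D/200)^2
A1 = pi*(28.4/200)^2 = 0.063347 m^2
A2 = pi*(23.3/200)^2 = 0.042638 m^2
V = (0.063347+0.042638)/2*3.5 = 0.1855 m^3

0.1855


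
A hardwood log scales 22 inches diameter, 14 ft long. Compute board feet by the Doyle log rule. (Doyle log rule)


Doyle: BF = (D - 4)^2 * L / 16
Adjusted diameter = 22 - 4 = 18 in
(D-4)^2 = 18^2 = 324
BF = 324 * 14 / 16 = 284 BF

284


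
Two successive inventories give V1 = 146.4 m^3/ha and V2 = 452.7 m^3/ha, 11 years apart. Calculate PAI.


Formula: PAI = (V_T2 - V_T1) / (T2 - T1)
Volume increment = 452.7 - 146.4 = 306.3 m^3/ha
PAI = 306.3 / 11 = 27.85 m^3/ha/year

27.85


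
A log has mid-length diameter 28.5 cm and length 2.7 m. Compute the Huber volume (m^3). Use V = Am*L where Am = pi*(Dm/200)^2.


Huber: V = Am * L,  Am = pi*(Dm/200)^2
Am = pi*(28.5/200)^2 = 0.063794 m^2
V = 0.063794*2.7 = 0.1722 m^3

0.1722


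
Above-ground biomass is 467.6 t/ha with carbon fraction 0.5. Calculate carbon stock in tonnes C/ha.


Formula: Carbon Stock = Biomass * Carbon Fraction
C = 467.6 t/ha * 0.5
C = 233.8 t C/ha

233.8


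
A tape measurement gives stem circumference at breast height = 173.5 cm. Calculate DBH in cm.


Formula: DBH = C / pi
DBH = 173.5 / pi
pi = 3.14159...
DBH = 55.2 cm

55.2


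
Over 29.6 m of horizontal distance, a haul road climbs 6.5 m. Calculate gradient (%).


Formula: Gradient = rise / run * 100
Gradient = 6.5 / 29.6 * 100 = 22.0%

22.0


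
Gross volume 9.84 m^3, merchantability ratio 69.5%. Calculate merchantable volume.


Formula: MV = V_total * (merchantable_pct / 100)
Merchantable fraction = 69.5% / 100 = 0.695
MV = 9.84 m^3 * 0.695 = 6.839 m^3

6.839


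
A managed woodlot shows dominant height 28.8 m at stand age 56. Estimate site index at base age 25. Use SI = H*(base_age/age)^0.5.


Formula: SI = H_dom * (base_age / age)^0.5
Age ratio = 25 / 56 = 0.44643
sqrt(age_ratio) = 0.66815
SI = 28.8 * 0.66815 = 19.2 m

19.2


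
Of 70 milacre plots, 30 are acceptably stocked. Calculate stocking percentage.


Formula: Stocking % = stocked plots / total plots * 100
Stocking = 30 / 70 * 100
Stocking = 0.4286 * 100 = 42.9%

42.9


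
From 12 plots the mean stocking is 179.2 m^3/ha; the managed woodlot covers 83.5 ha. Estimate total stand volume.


Formula: Total Volume = Mean Volume per ha * Total Area
Total Volume = 179.2 m^3/ha * 83.5 ha
Total Volume = 14963 m^3

14963


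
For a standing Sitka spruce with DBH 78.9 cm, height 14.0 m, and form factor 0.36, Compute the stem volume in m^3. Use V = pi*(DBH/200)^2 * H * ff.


Formula: V = pi * (DBH/200)^2 * H * ff
Radius = DBH/200 = 78.9/200 = 0.3945 m
Radius^2 = 0.3945^2 = 0.15563025 m^2
V = pi * 0.15563025 * 14.0 * 0.36
V = 2.464 m^3

2.464


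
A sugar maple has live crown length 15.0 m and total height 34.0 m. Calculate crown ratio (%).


Formula: Crown Ratio = (Crown Length / Total Height) * 100
CR = (15.0 m / 34.0 m) * 100
CR = 0.4412 * 100 = 44.1%

44.1


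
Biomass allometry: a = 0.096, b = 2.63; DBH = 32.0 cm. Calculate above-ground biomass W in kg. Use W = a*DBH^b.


Formula: W = a * DBH^b  (allometric power law)
DBH^b = 32.0^2.63 = 9089.5931
W = 0.096 * 9089.5931 = 872.6 kg

872.6


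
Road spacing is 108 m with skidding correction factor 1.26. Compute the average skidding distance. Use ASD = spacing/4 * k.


Formula: ASD = (spacing / 4) * correction
Uncorrected distance = spacing / 4 = 108 / 4 = 27 m
ASD = 27 * 1.26 = 34 m

34


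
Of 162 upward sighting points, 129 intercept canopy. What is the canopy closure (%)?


Formula: Canopy closure = covered points / total points * 100
Closure = 129 / 162 * 100
Closure = 0.7963 * 100 = 79.6%

79.6


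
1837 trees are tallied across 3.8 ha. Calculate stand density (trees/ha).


Formula: Stand Density = N_trees / Area_ha
Density = 1837 trees / 3.8 ha
Density = 483 trees/ha

483


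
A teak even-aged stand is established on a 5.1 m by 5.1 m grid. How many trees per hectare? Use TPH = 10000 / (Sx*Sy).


Formula: TPH = 10000 m^2/ha / (spacing_x * spacing_y)
Area per tree = 5.1 m * 5.1 m = 26.01 m^2
TPH = 10000 / 26.01 = 384 trees/ha

384


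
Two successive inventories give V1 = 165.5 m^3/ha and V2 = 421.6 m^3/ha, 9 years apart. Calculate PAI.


Formula: PAI = (V_T2 - V_T1) / (T2 - T1)
Volume increment = 421.6 - 165.5 = 256.1 m^3/ha
PAI = 256.1 / 9 = 28.46 m^3/ha/year

28.46


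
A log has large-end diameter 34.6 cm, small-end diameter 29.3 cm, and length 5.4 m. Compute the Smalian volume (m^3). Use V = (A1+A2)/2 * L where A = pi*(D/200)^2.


Smalian: V = (A1 + A2)/2 * L,  A = pi*(D/200)^2
A1 = pi*(34.6/200)^2 = 0.094025 m^2
A2 = pi*(29.3/200)^2 = 0.067426 m^2
V = (0.094025+0.067426)/2*5.4 = 0.4359 m^3

0.4359


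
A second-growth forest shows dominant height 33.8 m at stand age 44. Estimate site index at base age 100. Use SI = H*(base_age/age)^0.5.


Formula: SI = H_dom * (base_age / age)^0.5
Age ratio = 100 / 44 = 2.27273
sqrt(age_ratio) = 1.50756
SI = 33.8 * 1.50756 = 51.0 m

51.0


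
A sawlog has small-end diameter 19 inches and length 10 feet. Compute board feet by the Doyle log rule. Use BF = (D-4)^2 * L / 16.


Doyle: BF = (D - 4)^2 * L / 16
Adjusted diameter = 19 - 4 = 15 in
(D-4)^2 = 15^2 = 225
BF = 225 * 10 / 16 = 141 BF

141


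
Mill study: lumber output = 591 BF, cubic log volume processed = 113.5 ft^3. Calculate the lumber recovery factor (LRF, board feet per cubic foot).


Formula: LRF = Lumber Output (BF) / Log Input (ft^3)
LRF = 591 BF / 113.5 ft^3
LRF = 5.21 BF/ft^3

5.21


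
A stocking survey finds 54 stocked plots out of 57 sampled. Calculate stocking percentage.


Formula: Stocking % = stocked plots / total plots * 100
Stocking = 54 / 57 * 100
Stocking = 0.9474 * 100 = 94.7%

94.7


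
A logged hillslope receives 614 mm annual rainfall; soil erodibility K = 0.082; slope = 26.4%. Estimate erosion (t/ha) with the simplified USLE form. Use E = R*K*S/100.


Formula: E = R * K * S / 100  (simplified USLE)
R * K = 614 * 0.082 = 50.348
E = 50.348 * 26.4 / 100 = 13.29 t/ha

13.29


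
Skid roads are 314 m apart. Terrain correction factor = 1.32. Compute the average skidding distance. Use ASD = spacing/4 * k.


Formula: ASD = (spacing / 4) * correction
Uncorrected distance = spacing / 4 = 314 / 4 = 78.5 m
ASD = 78.5 * 1.32 = 104 m

104


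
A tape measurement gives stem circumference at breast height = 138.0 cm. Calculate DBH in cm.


Formula: DBH = C / pi
DBH = 138.0 / pi
pi = 3.14159...
DBH = 43.9 cm

43.9


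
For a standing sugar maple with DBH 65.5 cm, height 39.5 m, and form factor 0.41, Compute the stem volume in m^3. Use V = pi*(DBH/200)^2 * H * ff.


Formula: V = pi * (DBH/200)^2 * H * ff
Radius = DBH/200 = 65.5/200 = 0.3275 m
Radius^2 = 0.3275^2 = 0.10725625 m^2
V = pi * 0.10725625 * 39.5 * 0.41
V = 5.457 m^3

5.457


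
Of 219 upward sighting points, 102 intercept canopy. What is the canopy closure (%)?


Formula: Canopy closure = covered points / total points * 100
Closure = 102 / 219 * 100
Closure = 0.4658 * 100 = 46.6%

46.6


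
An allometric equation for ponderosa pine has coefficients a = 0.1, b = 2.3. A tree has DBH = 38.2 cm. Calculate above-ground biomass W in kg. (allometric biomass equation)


Formula: W = a * DBH^b  (allometric power law)
DBH^b = 38.2^2.3 = 4352.5697
W = 0.1 * 4352.5697 = 435.3 kg

435.3


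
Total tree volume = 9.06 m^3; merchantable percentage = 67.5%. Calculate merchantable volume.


Formula: MV = V_total * (merchantable_pct / 100)
Merchantable fraction = 67.5% / 100 = 0.675
MV = 9.06 m^3 * 0.675 = 6.116 m^3

6.116


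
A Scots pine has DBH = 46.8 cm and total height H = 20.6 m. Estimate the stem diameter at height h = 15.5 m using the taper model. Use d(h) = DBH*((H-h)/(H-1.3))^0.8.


Taper: d(h) = DBH * ((H - h) / (H - 1.3))^0.8
Numerator = H - h = 20.6 - 15.5 = 5.1 m
Denominator = H - 1.3 = 20.6 - 1.3 = 19.3 m
Ratio = 5.1 / 19.3 = 0.26425
d = 46.8 * 0.26425^0.8 = 16.1 cm

16.1


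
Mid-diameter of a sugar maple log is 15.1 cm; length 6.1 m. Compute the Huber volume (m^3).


Huber: V = Am * L,  Am = pi*(Dm/200)^2
Am = pi*(15.1/200)^2 = 0.017908 m^2
V = 0.017908*6.1 = 0.1092 m^3

0.1092


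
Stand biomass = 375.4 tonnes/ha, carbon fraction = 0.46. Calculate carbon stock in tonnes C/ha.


Formula: Carbon Stock = Biomass * Carbon Fraction
C = 375.4 t/ha * 0.46
C = 172.7 t C/ha

172.7


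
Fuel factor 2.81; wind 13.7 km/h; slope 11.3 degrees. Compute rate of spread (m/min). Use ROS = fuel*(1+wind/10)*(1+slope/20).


Formula: ROS = fuel * (1 + wind/10) * (1 + slope/20)
Wind factor = 1 + 13.7/10 = 2.37
Slope factor = 1 + 11.3/20 = 1.565
ROS = 2.81 * 2.37 * 1.565 = 10.42 m/min

10.42


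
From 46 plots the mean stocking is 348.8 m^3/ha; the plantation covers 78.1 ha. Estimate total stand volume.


Formula: Total Volume = Mean Volume per ha * Total Area
Total Volume = 348.8 m^3/ha * 78.1 ha
Total Volume = 27241 m^3

27241


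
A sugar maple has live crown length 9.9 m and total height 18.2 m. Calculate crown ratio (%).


Formula: Crown Ratio = (Crown Length / Total Height) * 100
CR = (9.9 m / 18.2 m) * 100
CR = 0.544 * 100 = 54.4%

54.4


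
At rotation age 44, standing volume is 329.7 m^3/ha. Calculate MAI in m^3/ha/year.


Formula: MAI = Total Volume / Stand Age
MAI = 329.7 m^3/ha / 44 years
MAI = 7.49 m^3/ha/year

7.49


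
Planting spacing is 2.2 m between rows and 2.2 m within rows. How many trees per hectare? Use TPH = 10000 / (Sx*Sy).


Formula: TPH = 10000 m^2/ha / (spacing_x * spacing_y)
Area per tree = 2.2 m * 2.2 m = 4.84 m^2
TPH = 10000 / 4.84 = 2066 trees/ha

2066


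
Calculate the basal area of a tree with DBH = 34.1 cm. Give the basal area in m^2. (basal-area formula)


Formula: BA = pi * (DBH/2)^2 / 10000  (cm^2 to m^2)
Radius = DBH/2 = 34.1/2 = 17.05 cm
BA = pi * 17.05^2 / 10000
   = 913.2688 cm^2 / 10000
   = 0.0913 m^2

0.0913


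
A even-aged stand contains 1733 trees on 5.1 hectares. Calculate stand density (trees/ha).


Formula: Stand Density = N_trees / Area_ha
Density = 1733 trees / 5.1 ha
Density = 340 trees/ha

340


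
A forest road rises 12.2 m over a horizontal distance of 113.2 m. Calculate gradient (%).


Formula: Gradient = rise / run * 100
Gradient = 12.2 / 113.2 * 100 = 10.8%

10.8


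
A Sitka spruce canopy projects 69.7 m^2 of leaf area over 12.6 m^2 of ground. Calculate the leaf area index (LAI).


Formula: LAI = total leaf area / ground area  (dimensionless)
LAI = 69.7 m^2 / 12.6 m^2
LAI = 5.53

5.53


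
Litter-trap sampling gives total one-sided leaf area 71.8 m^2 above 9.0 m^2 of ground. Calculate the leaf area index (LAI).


Formula: LAI = total leaf area / ground area  (dimensionless)
LAI = 71.8 m^2 / 9.0 m^2
LAI = 7.98

7.98


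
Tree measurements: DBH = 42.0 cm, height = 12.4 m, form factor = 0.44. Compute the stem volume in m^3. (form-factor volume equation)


Formula: V = pi * (DBH/200)^2 * H * ff
Radius = DBH/200 = 42.0/200 = 0.21 m
Radius^2 = 0.21^2 = 0.0441 m^2
V = pi * 0.0441 * 12.4 * 0.44
V = 0.756 m^3

0.756


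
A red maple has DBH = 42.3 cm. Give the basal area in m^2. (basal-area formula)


Formula: BA = pi * (DBH/2)^2 / 10000  (cm^2 to m^2)
Radius = DBH/2 = 42.3/2 = 21.15 cm
BA = pi * 21.15^2 / 10000
   = 1405.3051 cm^2 / 10000
   = 0.1405 m^2

0.1405


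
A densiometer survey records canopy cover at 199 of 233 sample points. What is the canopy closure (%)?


Formula: Canopy closure = covered points / total points * 100
Closure = 199 / 233 * 100
Closure = 0.8541 * 100 = 85.4%

85.4


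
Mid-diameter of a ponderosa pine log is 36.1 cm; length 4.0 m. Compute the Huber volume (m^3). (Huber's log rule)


Huber: V = Am * L,  Am = pi*(Dm/200)^2
Am = pi*(36.1/200)^2 = 0.102354 m^2
V = 0.102354*4.0 = 0.4094 m^3

0.4094


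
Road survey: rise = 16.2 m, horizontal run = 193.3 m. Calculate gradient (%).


Formula: Gradient = rise / run * 100
Gradient = 16.2 / 193.3 * 100 = 8.4%

8.4


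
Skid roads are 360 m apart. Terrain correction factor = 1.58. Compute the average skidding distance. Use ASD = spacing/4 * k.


Formula: ASD = (spacing / 4) * correction
Uncorrected distance = spacing / 4 = 360 / 4 = 90 m
ASD = 90 * 1.58 = 142 m

142


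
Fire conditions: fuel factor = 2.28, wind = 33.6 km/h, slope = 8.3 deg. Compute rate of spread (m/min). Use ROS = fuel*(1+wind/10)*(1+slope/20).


Formula: ROS = fuel * (1 + wind/10) * (1 + slope/20)
Wind factor = 1 + 33.6/10 = 4.36
Slope factor = 1 + 8.3/20 = 1.415
ROS = 2.28 * 4.36 * 1.415 = 14.07 m/min

14.07


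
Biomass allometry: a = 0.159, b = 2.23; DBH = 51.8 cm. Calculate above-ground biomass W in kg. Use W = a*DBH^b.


Formula: W = a * DBH^b  (allometric power law)
DBH^b = 51.8^2.23 = 6652.0478
W = 0.159 * 6652.0478 = 1057.7 kg

1057.7


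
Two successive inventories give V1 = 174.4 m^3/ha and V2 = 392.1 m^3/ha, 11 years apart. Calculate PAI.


Formula: PAI = (V_T2 - V_T1) / (T2 - T1)
Volume increment = 392.1 - 174.4 = 217.7 m^3/ha
PAI = 217.7 / 11 = 19.79 m^3/ha/year

19.79


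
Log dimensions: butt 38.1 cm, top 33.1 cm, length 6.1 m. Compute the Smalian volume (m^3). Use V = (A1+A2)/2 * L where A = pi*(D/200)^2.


Smalian: V = (A1 + A2)/2 * L,  A = pi*(D/200)^2
A1 = pi*(38.1/200)^2 = 0.114009 m^2
A2 = pi*(33.1/200)^2 = 0.086049 m^2
V = (0.114009+0.086049)/2*6.1 = 0.6102 m^3

0.6102


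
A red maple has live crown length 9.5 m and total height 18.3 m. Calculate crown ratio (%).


Formula: Crown Ratio = (Crown Length / Total Height) * 100
CR = (9.5 m / 18.3 m) * 100
CR = 0.5191 * 100 = 51.9%

51.9


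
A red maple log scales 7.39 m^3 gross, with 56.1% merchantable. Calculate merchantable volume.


Formula: MV = V_total * (merchantable_pct / 100)
Merchantable fraction = 56.1% / 100 = 0.561
MV = 7.39 m^3 * 0.561 = 4.146 m^3

4.146


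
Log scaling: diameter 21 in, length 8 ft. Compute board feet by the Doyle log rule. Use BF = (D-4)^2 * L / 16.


Doyle: BF = (D - 4)^2 * L / 16
Adjusted diameter = 21 - 4 = 17 in
(D-4)^2 = 17^2 = 289
BF = 289 * 8 / 16 = 145 BF

145


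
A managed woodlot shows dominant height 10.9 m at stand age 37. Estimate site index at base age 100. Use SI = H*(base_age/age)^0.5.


Formula: SI = H_dom * (base_age / age)^0.5
Age ratio = 100 / 37 = 2.7027
sqrt(age_ratio) = 1.64399
SI = 10.9 * 1.64399 = 17.9 m

17.9


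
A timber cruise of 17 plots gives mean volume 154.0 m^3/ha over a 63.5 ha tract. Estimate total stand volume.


Formula: Total Volume = Mean Volume per ha * Total Area
Total Volume = 154.0 m^3/ha * 63.5 ha
Total Volume = 9779 m^3

9779


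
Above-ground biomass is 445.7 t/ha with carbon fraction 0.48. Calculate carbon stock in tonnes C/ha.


Formula: Carbon Stock = Biomass * Carbon Fraction
C = 445.7 t/ha * 0.48
C = 213.9 t C/ha

213.9


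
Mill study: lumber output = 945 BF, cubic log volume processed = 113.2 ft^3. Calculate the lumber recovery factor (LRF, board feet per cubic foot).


Formula: LRF = Lumber Output (BF) / Log Input (ft^3)
LRF = 945 BF / 113.2 ft^3
LRF = 8.35 BF/ft^3

8.35


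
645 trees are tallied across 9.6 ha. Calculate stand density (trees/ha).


Formula: Stand Density = N_trees / Area_ha
Density = 645 trees / 9.6 ha
Density = 67 trees/ha

67


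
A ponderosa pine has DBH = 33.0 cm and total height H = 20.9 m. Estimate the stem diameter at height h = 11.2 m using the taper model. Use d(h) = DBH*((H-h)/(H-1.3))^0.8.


Taper: d(h) = DBH * ((H - h) / (H - 1.3))^0.8
Numerator = H - h = 20.9 - 11.2 = 9.7 m
Denominator = H - 1.3 = 20.9 - 1.3 = 19.6 m
Ratio = 9.7 / 19.6 = 0.4949
d = 33.0 * 0.4949^0.8 = 18.8 cm

18.8


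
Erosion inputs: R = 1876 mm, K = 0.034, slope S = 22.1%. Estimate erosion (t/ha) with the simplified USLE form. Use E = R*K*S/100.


Formula: E = R * K * S / 100  (simplified USLE)
R * K = 1876 * 0.034 = 63.784
E = 63.784 * 22.1 / 100 = 14.1 t/ha

14.1


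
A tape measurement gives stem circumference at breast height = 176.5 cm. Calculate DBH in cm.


Formula: DBH = C / pi
DBH = 176.5 / pi
pi = 3.14159...
DBH = 56.2 cm

56.2


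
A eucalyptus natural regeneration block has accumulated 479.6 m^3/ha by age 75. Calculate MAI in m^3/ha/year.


Formula: MAI = Total Volume / Stand Age
MAI = 479.6 m^3/ha / 75 years
MAI = 6.39 m^3/ha/year

6.39


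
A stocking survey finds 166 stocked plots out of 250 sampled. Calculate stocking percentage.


Formula: Stocking % = stocked plots / total plots * 100
Stocking = 166 / 250 * 100
Stocking = 0.664 * 100 = 66.4%

66.4


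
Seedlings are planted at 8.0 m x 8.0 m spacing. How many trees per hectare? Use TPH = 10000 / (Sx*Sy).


Formula: TPH = 10000 m^2/ha / (spacing_x * spacing_y)
Area per tree = 8.0 m * 8.0 m = 64.0 m^2
TPH = 10000 / 64.0 = 156 trees/ha

156


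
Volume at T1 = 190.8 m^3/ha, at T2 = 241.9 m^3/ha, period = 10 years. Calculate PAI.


Formula: PAI = (V_T2 - V_T1) / (T2 - T1)
Volume increment = 241.9 - 190.8 = 51.1 m^3/ha
PAI = 51.1 / 10 = 5.11 m^3/ha/year

5.11


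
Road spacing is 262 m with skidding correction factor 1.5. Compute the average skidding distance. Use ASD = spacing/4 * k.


Formula: ASD = (spacing / 4) * correction
Uncorrected distance = spacing / 4 = 262 / 4 = 65.5 m
ASD = 65.5 * 1.5 = 98 m

98


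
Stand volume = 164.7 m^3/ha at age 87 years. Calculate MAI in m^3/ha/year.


Formula: MAI = Total Volume / Stand Age
MAI = 164.7 m^3/ha / 87 years
MAI = 1.89 m^3/ha/year

1.89


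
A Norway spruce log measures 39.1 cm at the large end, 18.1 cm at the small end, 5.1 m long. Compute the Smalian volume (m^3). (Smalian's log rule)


Smalian: V = (A1 + A2)/2 * L,  A = pi*(D/200)^2
A1 = pi*(39.1/200)^2 = 0.120072 m^2
A2 = pi*(18.1/200)^2 = 0.02573 m^2
V = (0.120072+0.02573)/2*5.1 = 0.3718 m^3

0.3718


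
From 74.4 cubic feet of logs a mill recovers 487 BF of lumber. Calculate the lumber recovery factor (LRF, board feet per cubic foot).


Formula: LRF = Lumber Output (BF) / Log Input (ft^3)
LRF = 487 BF / 74.4 ft^3
LRF = 6.55 BF/ft^3

6.55


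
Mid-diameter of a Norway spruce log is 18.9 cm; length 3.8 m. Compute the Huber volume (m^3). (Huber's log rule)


Huber: V = Am * L,  Am = pi*(Dm/200)^2
Am = pi*(18.9/200)^2 = 0.028055 m^2
V = 0.028055*3.8 = 0.1066 m^3

0.1066


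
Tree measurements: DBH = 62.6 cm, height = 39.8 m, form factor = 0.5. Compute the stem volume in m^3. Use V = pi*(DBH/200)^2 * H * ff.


Formula: V = pi * (DBH/200)^2 * H * ff
Radius = DBH/200 = 62.6/200 = 0.313 m
Radius^2 = 0.313^2 = 0.097969 m^2
V = pi * 0.097969 * 39.8 * 0.5
V = 6.125 m^3

6.125


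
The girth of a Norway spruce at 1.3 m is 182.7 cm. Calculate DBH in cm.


Formula: DBH = C / pi
DBH = 182.7 / pi
pi = 3.14159...
DBH = 58.2 cm

58.2


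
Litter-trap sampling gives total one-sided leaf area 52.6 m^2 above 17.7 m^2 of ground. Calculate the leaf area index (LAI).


Formula: LAI = total leaf area / ground area  (dimensionless)
LAI = 52.6 m^2 / 17.7 m^2
LAI = 2.97

2.97


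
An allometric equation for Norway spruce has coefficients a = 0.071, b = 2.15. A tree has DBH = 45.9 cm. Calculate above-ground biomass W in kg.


Formula: W = a * DBH^b  (allometric power law)
DBH^b = 45.9^2.15 = 3740.2211
W = 0.071 * 3740.2211 = 265.6 kg

265.6


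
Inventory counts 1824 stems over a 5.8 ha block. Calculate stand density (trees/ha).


Formula: Stand Density = N_trees / Area_ha
Density = 1824 trees / 5.8 ha
Density = 314 trees/ha

314


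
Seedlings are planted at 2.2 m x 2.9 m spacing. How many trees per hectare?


Formula: TPH = 10000 m^2/ha / (spacing_x * spacing_y)
Area per tree = 2.2 m * 2.9 m = 6.38 m^2
TPH = 10000 / 6.38 = 1567 trees/ha

1567


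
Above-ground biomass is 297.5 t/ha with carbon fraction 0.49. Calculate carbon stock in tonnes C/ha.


Formula: Carbon Stock = Biomass * Carbon Fraction
C = 297.5 t/ha * 0.49
C = 145.8 t C/ha

145.8


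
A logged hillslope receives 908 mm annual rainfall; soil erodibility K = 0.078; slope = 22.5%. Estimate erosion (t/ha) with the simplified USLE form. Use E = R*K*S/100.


Formula: E = R * K * S / 100  (simplified USLE)
R * K = 908 * 0.078 = 70.824
E = 70.824 * 22.5 / 100 = 15.94 t/ha

15.94


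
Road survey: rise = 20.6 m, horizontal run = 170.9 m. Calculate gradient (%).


Formula: Gradient = rise / run * 100
Gradient = 20.6 / 170.9 * 100 = 12.1%

12.1


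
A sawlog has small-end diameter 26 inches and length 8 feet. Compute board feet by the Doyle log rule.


Doyle: BF = (D - 4)^2 * L / 16
Adjusted diameter = 26 - 4 = 22 in
(D-4)^2 = 22^2 = 484
BF = 484 * 8 / 16 = 242 BF

242


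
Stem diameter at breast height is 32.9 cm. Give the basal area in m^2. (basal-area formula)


Formula: BA = pi * (DBH/2)^2 / 10000  (cm^2 to m^2)
Radius = DBH/2 = 32.9/2 = 16.45 cm
BA = pi * 16.45^2 / 10000
   = 850.1228 cm^2 / 10000
   = 0.085 m^2

0.085


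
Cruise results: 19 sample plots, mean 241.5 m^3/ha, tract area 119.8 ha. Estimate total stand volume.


Formula: Total Volume = Mean Volume per ha * Total Area
Total Volume = 241.5 m^3/ha * 119.8 ha
Total Volume = 28932 m^3

28932


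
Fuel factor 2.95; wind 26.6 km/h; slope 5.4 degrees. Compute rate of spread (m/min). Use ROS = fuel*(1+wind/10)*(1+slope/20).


Formula: ROS = fuel * (1 + wind/10) * (1 + slope/20)
Wind factor = 1 + 26.6/10 = 3.66
Slope factor = 1 + 5.4/20 = 1.27
ROS = 2.95 * 3.66 * 1.27 = 13.71 m/min

13.71


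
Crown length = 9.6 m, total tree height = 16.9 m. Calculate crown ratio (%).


Formula: Crown Ratio = (Crown Length / Total Height) * 100
CR = (9.6 m / 16.9 m) * 100
CR = 0.568 * 100 = 56.8%

56.8


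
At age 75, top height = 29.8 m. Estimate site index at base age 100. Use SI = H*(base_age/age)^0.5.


Formula: SI = H_dom * (base_age / age)^0.5
Age ratio = 100 / 75 = 1.33333
sqrt(age_ratio) = 1.1547
SI = 29.8 * 1.1547 = 34.4 m

34.4


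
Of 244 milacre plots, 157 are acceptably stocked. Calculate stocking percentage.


Formula: Stocking % = stocked plots / total plots * 100
Stocking = 157 / 244 * 100
Stocking = 0.6434 * 100 = 64.3%

64.3


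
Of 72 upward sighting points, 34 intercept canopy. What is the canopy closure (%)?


Formula: Canopy closure = covered points / total points * 100
Closure = 34 / 72 * 100
Closure = 0.4722 * 100 = 47.2%

47.2


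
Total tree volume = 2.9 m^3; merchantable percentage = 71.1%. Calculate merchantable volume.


Formula: MV = V_total * (merchantable_pct / 100)
Merchantable fraction = 71.1% / 100 = 0.711
MV = 2.9 m^3 * 0.711 = 2.062 m^3

2.062


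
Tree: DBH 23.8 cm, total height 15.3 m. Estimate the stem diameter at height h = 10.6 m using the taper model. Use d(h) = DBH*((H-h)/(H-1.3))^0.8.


Taper: d(h) = DBH * ((H - h) / (H - 1.3))^0.8
Numerator = H - h = 15.3 - 10.6 = 4.7 m
Denominator = H - 1.3 = 15.3 - 1.3 = 14.0 m
Ratio = 4.7 / 14.0 = 0.33571
d = 23.8 * 0.33571^0.8 = 9.9 cm

9.9


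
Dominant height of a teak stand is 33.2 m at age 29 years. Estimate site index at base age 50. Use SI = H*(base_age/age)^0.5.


Formula: SI = H_dom * (base_age / age)^0.5
Age ratio = 50 / 29 = 1.72414
sqrt(age_ratio) = 1.31306
SI = 33.2 * 1.31306 = 43.6 m

43.6


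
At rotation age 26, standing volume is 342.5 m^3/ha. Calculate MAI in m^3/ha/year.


Formula: MAI = Total Volume / Stand Age
MAI = 342.5 m^3/ha / 26 years
MAI = 13.17 m^3/ha/year

13.17


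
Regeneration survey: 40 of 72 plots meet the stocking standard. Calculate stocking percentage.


Formula: Stocking % = stocked plots / total plots * 100
Stocking = 40 / 72 * 100
Stocking = 0.5556 * 100 = 55.6%

55.6


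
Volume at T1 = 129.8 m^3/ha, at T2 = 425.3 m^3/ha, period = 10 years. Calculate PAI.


Formula: PAI = (V_T2 - V_T1) / (T2 - T1)
Volume increment = 425.3 - 129.8 = 295.5 m^3/ha
PAI = 295.5 / 10 = 29.55 m^3/ha/year

29.55


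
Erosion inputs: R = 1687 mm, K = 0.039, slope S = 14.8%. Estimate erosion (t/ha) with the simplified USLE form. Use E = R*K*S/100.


Formula: E = R * K * S / 100  (simplified USLE)
R * K = 1687 * 0.039 = 65.793
E = 65.793 * 14.8 / 100 = 9.74 t/ha

9.74


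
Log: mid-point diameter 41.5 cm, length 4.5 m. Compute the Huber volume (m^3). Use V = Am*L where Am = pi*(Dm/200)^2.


Huber: V = Am * L,  Am = pi*(Dm/200)^2
Am = pi*(41.5/200)^2 = 0.135265 m^2
V = 0.135265*4.5 = 0.6087 m^3

0.6087


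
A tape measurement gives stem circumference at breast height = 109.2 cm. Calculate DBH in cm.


Formula: DBH = C / pi
DBH = 109.2 / pi
pi = 3.14159...
DBH = 34.8 cm

34.8


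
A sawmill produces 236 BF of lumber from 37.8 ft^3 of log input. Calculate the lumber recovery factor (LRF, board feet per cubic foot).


Formula: LRF = Lumber Output (BF) / Log Input (ft^3)
LRF = 236 BF / 37.8 ft^3
LRF = 6.24 BF/ft^3

6.24


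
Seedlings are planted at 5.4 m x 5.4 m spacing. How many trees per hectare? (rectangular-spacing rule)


Formula: TPH = 10000 m^2/ha / (spacing_x * spacing_y)
Area per tree = 5.4 m * 5.4 m = 29.16 m^2
TPH = 10000 / 29.16 = 343 trees/ha

343


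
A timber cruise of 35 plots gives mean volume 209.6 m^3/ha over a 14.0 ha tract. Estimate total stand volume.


Formula: Total Volume = Mean Volume per ha * Total Area
Total Volume = 209.6 m^3/ha * 14.0 ha
Total Volume = 2934 m^3

2934


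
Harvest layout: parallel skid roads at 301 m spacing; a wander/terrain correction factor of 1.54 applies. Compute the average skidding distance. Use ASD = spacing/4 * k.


Formula: ASD = (spacing / 4) * correction
Uncorrected distance = spacing / 4 = 301 / 4 = 75.25 m
ASD = 75.25 * 1.54 = 116 m

116


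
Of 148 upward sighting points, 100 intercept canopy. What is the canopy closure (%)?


Formula: Canopy closure = covered points / total points * 100
Closure = 100 / 148 * 100
Closure = 0.6757 * 100 = 67.6%

67.6


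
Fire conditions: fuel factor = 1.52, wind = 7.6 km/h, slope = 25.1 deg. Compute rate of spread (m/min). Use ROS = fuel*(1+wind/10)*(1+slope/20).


Formula: ROS = fuel * (1 + wind/10) * (1 + slope/20)
Wind factor = 1 + 7.6/10 = 1.76
Slope factor = 1 + 25.1/20 = 2.255
ROS = 1.52 * 1.76 * 2.255 = 6.03 m/min

6.03


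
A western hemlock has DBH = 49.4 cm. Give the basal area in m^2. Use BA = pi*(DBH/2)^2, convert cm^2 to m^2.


Formula: BA = pi * (DBH/2)^2 / 10000  (cm^2 to m^2)
Radius = DBH/2 = 49.4/2 = 24.7 cm
BA = pi * 24.7^2 / 10000
   = 1916.6543 cm^2 / 10000
   = 0.1917 m^2

0.1917
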